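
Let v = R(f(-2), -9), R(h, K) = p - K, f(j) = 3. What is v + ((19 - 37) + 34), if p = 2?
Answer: 27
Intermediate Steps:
R(h, K) = 2 - K
v = 11 (v = 2 - 1*(-9) = 2 + 9 = 11)
v + ((19 - 37) + 34) = 11 + ((19 - 37) + 34) = 11 + (-18 + 34) = 11 + 16 = 27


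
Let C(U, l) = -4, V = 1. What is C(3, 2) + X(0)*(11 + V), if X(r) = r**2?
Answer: -4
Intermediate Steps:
C(3, 2) + X(0)*(11 + V) = -4 + 0**2*(11 + 1) = -4 + 0*12 = -4 + 0 = -4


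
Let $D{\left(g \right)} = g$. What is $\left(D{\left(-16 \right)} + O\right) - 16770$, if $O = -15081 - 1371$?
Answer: $-33238$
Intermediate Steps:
$O = -16452$
$\left(D{\left(-16 \right)} + O\right) - 16770 = \left(-16 - 16452\right) - 16770 = -16468 - 16770 = -33238$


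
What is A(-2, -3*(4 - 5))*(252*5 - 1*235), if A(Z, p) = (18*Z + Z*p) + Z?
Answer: -45100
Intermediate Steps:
A(Z, p) = 19*Z + Z*p
A(-2, -3*(4 - 5))*(252*5 - 1*235) = (-2*(19 - 3*(4 - 5)))*(252*5 - 1*235) = (-2*(19 - 3*(-1)))*(1260 - 235) = -2*(19 + 3)*1025 = -2*22*1025 = -44*1025 = -45100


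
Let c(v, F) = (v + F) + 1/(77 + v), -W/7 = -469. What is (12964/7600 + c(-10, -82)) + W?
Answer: 406433347/127300 ≈ 3192.7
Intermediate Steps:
W = 3283 (W = -7*(-469) = 3283)
c(v, F) = F + v + 1/(77 + v) (c(v, F) = (F + v) + 1/(77 + v) = F + v + 1/(77 + v))
(12964/7600 + c(-10, -82)) + W = (12964/7600 + (1 + (-10)² + 77*(-82) + 77*(-10) - 82*(-10))/(77 - 10)) + 3283 = (12964*(1/7600) + (1 + 100 - 6314 - 770 + 820)/67) + 3283 = (3241/1900 + (1/67)*(-6163)) + 3283 = (3241/1900 - 6163/67) + 3283 = -11492553/127300 + 3283 = 406433347/127300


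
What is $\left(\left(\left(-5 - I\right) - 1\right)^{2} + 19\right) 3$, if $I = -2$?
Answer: $105$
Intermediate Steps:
$\left(\left(\left(-5 - I\right) - 1\right)^{2} + 19\right) 3 = \left(\left(\left(-5 - -2\right) - 1\right)^{2} + 19\right) 3 = \left(\left(\left(-5 + 2\right) - 1\right)^{2} + 19\right) 3 = \left(\left(-3 - 1\right)^{2} + 19\right) 3 = \left(\left(-4\right)^{2} + 19\right) 3 = \left(16 + 19\right) 3 = 35 \cdot 3 = 105$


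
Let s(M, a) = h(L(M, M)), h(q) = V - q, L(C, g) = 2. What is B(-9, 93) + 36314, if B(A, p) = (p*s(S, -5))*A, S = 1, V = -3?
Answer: 40499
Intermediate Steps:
h(q) = -3 - q
s(M, a) = -5 (s(M, a) = -3 - 1*2 = -3 - 2 = -5)
B(A, p) = -5*A*p (B(A, p) = (p*(-5))*A = (-5*p)*A = -5*A*p)
B(-9, 93) + 36314 = -5*(-9)*93 + 36314 = 4185 + 36314 = 40499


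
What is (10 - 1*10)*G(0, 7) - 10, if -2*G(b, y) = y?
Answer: -10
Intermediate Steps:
G(b, y) = -y/2
(10 - 1*10)*G(0, 7) - 10 = (10 - 1*10)*(-1/2*7) - 10 = (10 - 10)*(-7/2) - 10 = 0*(-7/2) - 10 = 0 - 10 = -10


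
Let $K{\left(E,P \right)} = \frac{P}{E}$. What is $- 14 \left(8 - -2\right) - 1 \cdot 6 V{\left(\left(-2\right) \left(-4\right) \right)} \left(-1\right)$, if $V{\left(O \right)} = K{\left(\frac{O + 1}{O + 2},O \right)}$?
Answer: $- \frac{22400}{3} \approx -7466.7$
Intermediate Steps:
$V{\left(O \right)} = \frac{O \left(2 + O\right)}{1 + O}$ ($V{\left(O \right)} = \frac{O}{\left(O + 1\right) \frac{1}{O + 2}} = \frac{O}{\left(1 + O\right) \frac{1}{2 + O}} = \frac{O}{\frac{1}{2 + O} \left(1 + O\right)} = O \frac{2 + O}{1 + O} = \frac{O \left(2 + O\right)}{1 + O}$)
$- 14 \left(8 - -2\right) - 1 \cdot 6 V{\left(\left(-2\right) \left(-4\right) \right)} \left(-1\right) = - 14 \left(8 - -2\right) - 1 \cdot 6 \frac{\left(-2\right) \left(-4\right) \left(2 - -8\right)}{1 - -8} \left(-1\right) = - 14 \left(8 + 2\right) - 6 \frac{8 \left(2 + 8\right)}{1 + 8} \left(-1\right) = - 14 \cdot 10 - 6 \cdot 8 \cdot \frac{1}{9} \cdot 10 \left(-1\right) = - 14 \cdot 10 - \frac{6 \cdot 80}{9} \left(-1\right) = - 14 \cdot 10 \left(-1\right) \frac{160}{3} \left(-1\right) = - 14 \cdot 10 \left(\left(- \frac{160}{3}\right) \left(-1\right)\right) = - 14 \cdot 10 \cdot \frac{160}{3} = \left(-14\right) \frac{1600}{3} = - \frac{22400}{3}$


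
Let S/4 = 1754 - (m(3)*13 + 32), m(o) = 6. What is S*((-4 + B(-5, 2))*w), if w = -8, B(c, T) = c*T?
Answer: 736512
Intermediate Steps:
B(c, T) = T*c
S = 6576 (S = 4*(1754 - (6*13 + 32)) = 4*(1754 - (78 + 32)) = 4*(1754 - 1*110) = 4*(1754 - 110) = 4*1644 = 6576)
S*((-4 + B(-5, 2))*w) = 6576*((-4 + 2*(-5))*(-8)) = 6576*((-4 - 10)*(-8)) = 6576*(-14*(-8)) = 6576*112 = 736512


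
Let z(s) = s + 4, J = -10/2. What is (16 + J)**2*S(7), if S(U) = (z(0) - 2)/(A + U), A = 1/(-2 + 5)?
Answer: 33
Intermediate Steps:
J = -5 (J = -10*1/2 = -5)
A = 1/3 ≈ 0.33333
z(s) = 4 + s
S(U) = 2/(1/3 + U) (S(U) = ((4 + 0) - 2)/(1/3 + U) = (4 - 2)/(1/3 + U) = 2/(1/3 + U))
(16 + J)**2*S(7) = (16 - 5)**2*(6/(1 + 3*7)) = 11**2*(6/(1 + 21)) = 121*(6/22) = 121*(6*(1/22)) = 121*(3/11) = 33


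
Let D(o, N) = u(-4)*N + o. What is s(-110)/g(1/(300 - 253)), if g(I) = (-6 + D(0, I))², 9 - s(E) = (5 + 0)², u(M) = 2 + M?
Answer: -2209/5041 ≈ -0.43821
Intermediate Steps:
s(E) = -16 (s(E) = 9 - (5 + 0)² = 9 - 1*5² = 9 - 1*25 = 9 - 25 = -16)
D(o, N) = o - 2*N (D(o, N) = (2 - 4)*N + o = -2*N + o = o - 2*N)
g(I) = (-6 - 2*I)² (g(I) = (-6 + (0 - 2*I))² = (-6 - 2*I)²)
s(-110)/g(1/(300 - 253)) = -16*1/(4*(3 + 1/(300 - 253))²) = -16*1/(4*(3 + 1/47)²) = -16/(4*(142/47)²) = -16/(4*(20164/2209)) = -16/80656/2209 = -16*2209/80656 = -2209/5041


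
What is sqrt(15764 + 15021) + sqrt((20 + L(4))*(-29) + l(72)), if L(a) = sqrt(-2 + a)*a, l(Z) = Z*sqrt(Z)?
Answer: sqrt(30785) + 2*sqrt(-145 + 79*sqrt(2)) ≈ 175.46 + 11.537*I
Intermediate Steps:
l(Z) = Z**(3/2)
L(a) = a*sqrt(-2 + a)
sqrt(15764 + 15021) + sqrt((20 + L(4))*(-29) + l(72)) = sqrt(15764 + 15021) + sqrt((20 + 4*sqrt(-2 + 4))*(-29) + 72**(3/2)) = sqrt(30785) + sqrt((20 + 4*sqrt(2))*(-29) + 432*sqrt(2)) = sqrt(30785) + sqrt((-580 - 116*sqrt(2)) + 432*sqrt(2)) = sqrt(30785) + sqrt(-580 + 316*sqrt(2))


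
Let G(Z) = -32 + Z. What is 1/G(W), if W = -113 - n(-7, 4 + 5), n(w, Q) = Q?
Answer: -1/154 ≈ -0.0064935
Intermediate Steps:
W = -122 (W = -113 - (4 + 5) = -113 - 1*9 = -113 - 9 = -122)
1/G(W) = 1/(-32 - 122) = 1/(-154) = -1/154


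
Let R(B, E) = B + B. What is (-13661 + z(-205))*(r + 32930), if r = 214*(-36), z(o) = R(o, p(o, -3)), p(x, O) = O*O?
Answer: -354955046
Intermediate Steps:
p(x, O) = O²
R(B, E) = 2*B
z(o) = 2*o
r = -7704
(-13661 + z(-205))*(r + 32930) = (-13661 + 2*(-205))*(-7704 + 32930) = (-13661 - 410)*25226 = -14071*25226 = -354955046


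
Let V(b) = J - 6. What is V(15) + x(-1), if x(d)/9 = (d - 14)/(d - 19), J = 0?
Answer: 3/4 ≈ 0.75000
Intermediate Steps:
x(d) = 9*(-14 + d)/(-19 + d) (x(d) = 9*((d - 14)/(d - 19)) = 9*((-14 + d)/(-19 + d)) = 9*(-14 + d)/(-19 + d))
V(b) = -6 (V(b) = 0 - 6 = -6)
V(15) + x(-1) = -6 + 9*(-14 - 1)/(-19 - 1) = -6 + 9*(-15)/(-20) = -6 + 9*(-1/20)*(-15) = -6 + 27/4 = 3/4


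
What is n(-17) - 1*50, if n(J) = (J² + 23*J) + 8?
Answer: -144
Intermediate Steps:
n(J) = 8 + J² + 23*J
n(-17) - 1*50 = (8 + (-17)² + 23*(-17)) - 1*50 = (8 + 289 - 391) - 50 = -94 - 50 = -144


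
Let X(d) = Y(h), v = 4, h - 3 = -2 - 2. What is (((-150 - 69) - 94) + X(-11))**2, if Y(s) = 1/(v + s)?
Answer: 879844/9 ≈ 97761.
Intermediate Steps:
h = -1 (h = 3 + (-2 - 2) = 3 - 4 = -1)
Y(s) = 1/(4 + s)
X(d) = 1/3 (X(d) = 1/(4 - 1) = 1/3)
(((-150 - 69) - 94) + X(-11))**2 = (((-150 - 69) - 94) + 1/3)**2 = ((-219 - 94) + 1/3)**2 = (-313 + 1/3)**2 = (-938/3)**2 = 879844/9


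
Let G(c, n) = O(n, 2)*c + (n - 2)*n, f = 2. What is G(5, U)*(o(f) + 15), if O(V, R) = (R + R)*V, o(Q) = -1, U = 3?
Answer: 882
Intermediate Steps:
O(V, R) = 2*R*V (O(V, R) = (2*R)*V = 2*R*V)
G(c, n) = n*(-2 + n) + 4*c*n (G(c, n) = (2*2*n)*c + (n - 2)*n = (4*n)*c + (-2 + n)*n = 4*c*n + n*(-2 + n) = n*(-2 + n) + 4*c*n)
G(5, U)*(o(f) + 15) = (3*(-2 + 3 + 4*5))*(-1 + 15) = (3*(-2 + 3 + 20))*14 = (3*21)*14 = 63*14 = 882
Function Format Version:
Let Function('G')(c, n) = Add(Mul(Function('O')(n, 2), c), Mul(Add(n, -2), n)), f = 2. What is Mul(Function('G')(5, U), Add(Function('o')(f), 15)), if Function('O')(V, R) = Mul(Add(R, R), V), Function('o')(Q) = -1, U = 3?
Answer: 882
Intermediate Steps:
Function('O')(V, R) = Mul(2, R, V) (Function('O')(V, R) = Mul(Mul(2, R), V) = Mul(2, R, V))
Function('G')(c, n) = Add(Mul(n, Add(-2, n)), Mul(4, c, n)) (Function('G')(c, n) = Add(Mul(Mul(2, 2, n), c), Mul(Add(n, -2), n)) = Add(Mul(Mul(4, n), c), Mul(Add(-2, n), n)) = Add(Mul(4, c, n), Mul(n, Add(-2, n))) = Add(Mul(n, Add(-2, n)), Mul(4, c, n)))
Mul(Function('G')(5, U), Add(Function('o')(f), 15)) = Mul(Mul(3, Add(-2, 3, Mul(4, 5))), Add(-1, 15)) = Mul(Mul(3, Add(-2, 3, 20)), 14) = Mul(Mul(3, 21), 14) = Mul(63, 14) = 882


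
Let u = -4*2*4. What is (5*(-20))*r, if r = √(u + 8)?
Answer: -200*I*√6 ≈ -489.9*I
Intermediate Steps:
u = -32 (u = -8*4 = -32)
r = 2*I*√6 (r = √(-32 + 8) = √(-24) = 2*I*√6 ≈ 4.899*I)
(5*(-20))*r = (5*(-20))*(2*I*√6) = -200*I*√6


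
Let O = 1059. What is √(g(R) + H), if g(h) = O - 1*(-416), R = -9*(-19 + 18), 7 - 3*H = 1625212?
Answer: 2*I*√135065 ≈ 735.02*I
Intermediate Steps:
H = -541735 (H = 7/3 - ⅓*1625212 = 7/3 - 1625212/3 = -541735)
R = 9 (R = -9*(-1) = 9)
g(h) = 1475 (g(h) = 1059 - 1*(-416) = 1059 + 416 = 1475)
√(g(R) + H) = √(1475 - 541735) = √(-540260) = 2*I*√135065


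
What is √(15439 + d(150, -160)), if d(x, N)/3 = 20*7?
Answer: √15859 ≈ 125.93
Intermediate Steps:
d(x, N) = 420 (d(x, N) = 3*(20*7) = 3*140 = 420)
√(15439 + d(150, -160)) = √(15439 + 420) = √15859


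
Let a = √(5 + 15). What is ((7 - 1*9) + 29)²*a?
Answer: 1458*√5 ≈ 3260.2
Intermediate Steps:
a = 2*√5 (a = √20 = 2*√5 ≈ 4.4721)
((7 - 1*9) + 29)²*a = ((7 - 1*9) + 29)²*(2*√5) = ((7 - 9) + 29)²*(2*√5) = (-2 + 29)²*(2*√5) = 27²*(2*√5) = 729*(2*√5) = 1458*√5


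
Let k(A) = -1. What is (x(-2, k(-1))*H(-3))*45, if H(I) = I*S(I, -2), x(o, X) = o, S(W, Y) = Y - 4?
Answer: -1620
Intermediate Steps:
S(W, Y) = -4 + Y
H(I) = -6*I (H(I) = I*(-4 - 2) = I*(-6) = -6*I)
(x(-2, k(-1))*H(-3))*45 = -(-12)*(-3)*45 = -2*18*45 = -36*45 = -1620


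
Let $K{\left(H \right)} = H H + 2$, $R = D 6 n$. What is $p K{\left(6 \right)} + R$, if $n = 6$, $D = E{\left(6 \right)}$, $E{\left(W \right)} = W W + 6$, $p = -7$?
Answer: $1246$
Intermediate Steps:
$E{\left(W \right)} = 6 + W^{2}$ ($E{\left(W \right)} = W^{2} + 6 = 6 + W^{2}$)
$D = 42$ ($D = 6 + 6^{2} = 6 + 36 = 42$)
$R = 1512$ ($R = 42 \cdot 6 \cdot 6 = 252 \cdot 6 = 1512$)
$K{\left(H \right)} = 2 + H^{2}$ ($K{\left(H \right)} = H^{2} + 2 = 2 + H^{2}$)
$p K{\left(6 \right)} + R = - 7 \left(2 + 6^{2}\right) + 1512 = - 7 \left(2 + 36\right) + 1512 = \left(-7\right) 38 + 1512 = -266 + 1512 = 1246$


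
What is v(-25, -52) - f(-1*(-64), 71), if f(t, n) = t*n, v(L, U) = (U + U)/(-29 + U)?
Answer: -367960/81 ≈ -4542.7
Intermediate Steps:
v(L, U) = 2*U/(-29 + U) (v(L, U) = (2*U)/(-29 + U) = 2*U/(-29 + U))
f(t, n) = n*t
v(-25, -52) - f(-1*(-64), 71) = 2*(-52)/(-29 - 52) - 71*(-1*(-64)) = 2*(-52)/(-81) - 71*64 = 2*(-52)*(-1/81) - 1*4544 = 104/81 - 4544 = -367960/81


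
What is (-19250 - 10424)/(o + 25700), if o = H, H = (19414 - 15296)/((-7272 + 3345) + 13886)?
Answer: -147761683/127975209 ≈ -1.1546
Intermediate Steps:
H = 4118/9959 (H = 4118/(-3927 + 13886) = 4118/9959 ≈ 0.41350)
o = 4118/9959 ≈ 0.41350
(-19250 - 10424)/(o + 25700) = (-19250 - 10424)/(4118/9959 + 25700) = -29674/255950418/9959 = -29674*9959/255950418 = -147761683/127975209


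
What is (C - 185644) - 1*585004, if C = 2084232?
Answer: 1313584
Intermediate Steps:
(C - 185644) - 1*585004 = (2084232 - 185644) - 1*585004 = 1898588 - 585004 = 1313584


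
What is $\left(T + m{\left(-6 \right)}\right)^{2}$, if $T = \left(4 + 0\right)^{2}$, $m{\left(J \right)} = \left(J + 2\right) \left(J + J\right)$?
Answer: $4096$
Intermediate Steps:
$m{\left(J \right)} = 2 J \left(2 + J\right)$ ($m{\left(J \right)} = \left(2 + J\right) 2 J = 2 J \left(2 + J\right)$)
$T = 16$ ($T = 4^{2} = 16$)
$\left(T + m{\left(-6 \right)}\right)^{2} = \left(16 + 2 \left(-6\right) \left(2 - 6\right)\right)^{2} = \left(16 + 2 \left(-6\right) \left(-4\right)\right)^{2} = \left(16 + 48\right)^{2} = 64^{2} = 4096$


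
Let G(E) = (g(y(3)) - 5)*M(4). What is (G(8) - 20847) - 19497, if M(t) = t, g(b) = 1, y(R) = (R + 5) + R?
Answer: -40360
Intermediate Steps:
y(R) = 5 + 2*R (y(R) = (5 + R) + R = 5 + 2*R)
G(E) = -16 (G(E) = (1 - 5)*4 = -4*4 = -16)
(G(8) - 20847) - 19497 = (-16 - 20847) - 19497 = -20863 - 19497 = -40360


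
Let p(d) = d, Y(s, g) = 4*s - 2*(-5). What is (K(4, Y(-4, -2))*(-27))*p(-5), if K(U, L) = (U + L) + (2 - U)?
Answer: -540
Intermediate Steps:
Y(s, g) = 10 + 4*s (Y(s, g) = 4*s + 10 = 10 + 4*s)
K(U, L) = 2 + L (K(U, L) = (L + U) + (2 - U) = 2 + L)
(K(4, Y(-4, -2))*(-27))*p(-5) = ((2 + (10 + 4*(-4)))*(-27))*(-5) = ((2 + (10 - 16))*(-27))*(-5) = ((2 - 6)*(-27))*(-5) = -4*(-27)*(-5) = 108*(-5) = -540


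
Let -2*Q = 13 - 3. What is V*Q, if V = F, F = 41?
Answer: -205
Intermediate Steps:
V = 41
Q = -5 (Q = -(13 - 3)/2 = -1/2*10 = -5)
V*Q = 41*(-5) = -205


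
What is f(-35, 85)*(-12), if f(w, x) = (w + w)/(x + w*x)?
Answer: -84/289 ≈ -0.29066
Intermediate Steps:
f(w, x) = 2*w/(x + w*x) (f(w, x) = (2*w)/(x + w*x) = 2*w/(x + w*x))
f(-35, 85)*(-12) = (2*(-35)/(85*(1 - 35)))*(-12) = (2*(-35)*(1/85)/(-34))*(-12) = (2*(-35)*(1/85)*(-1/34))*(-12) = (7/289)*(-12) = -84/289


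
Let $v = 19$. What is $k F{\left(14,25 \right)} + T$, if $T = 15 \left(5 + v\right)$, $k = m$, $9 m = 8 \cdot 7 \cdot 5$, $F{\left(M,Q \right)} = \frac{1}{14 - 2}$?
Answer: $\frac{9790}{27} \approx 362.59$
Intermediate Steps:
$F{\left(M,Q \right)} = \frac{1}{12}$
$m = \frac{280}{9}$ ($m = \frac{8 \cdot 7 \cdot 5}{9} = \frac{56 \cdot 5}{9} = \frac{1}{9} \cdot 280 = \frac{280}{9} \approx 31.111$)
$k = \frac{280}{9} \approx 31.111$
$T = 360$ ($T = 15 \left(5 + 19\right) = 15 \cdot 24 = 360$)
$k F{\left(14,25 \right)} + T = \frac{280}{9} \cdot \frac{1}{12} + 360 = \frac{70}{27} + 360 = \frac{9790}{27}$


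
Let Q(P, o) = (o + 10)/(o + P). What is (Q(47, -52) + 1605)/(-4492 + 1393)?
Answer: -2689/5165 ≈ -0.52062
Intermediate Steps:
Q(P, o) = (10 + o)/(P + o)
(Q(47, -52) + 1605)/(-4492 + 1393) = ((10 - 52)/(47 - 52) + 1605)/(-4492 + 1393) = (-42/(-5) + 1605)/(-3099) = (-1/5*(-42) + 1605)*(-1/3099) = (42/5 + 1605)*(-1/3099) = (8067/5)*(-1/3099) = -2689/5165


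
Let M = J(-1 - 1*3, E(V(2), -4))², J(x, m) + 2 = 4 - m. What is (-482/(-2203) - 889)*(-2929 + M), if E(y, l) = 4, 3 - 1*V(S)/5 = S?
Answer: 5727106125/2203 ≈ 2.5997e+6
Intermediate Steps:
V(S) = 15 - 5*S
J(x, m) = 2 - m (J(x, m) = -2 + (4 - m) = 2 - m)
M = 4 (M = (2 - 1*4)² = (2 - 4)² = (-2)² = 4)
(-482/(-2203) - 889)*(-2929 + M) = (-482/(-2203) - 889)*(-2929 + 4) = (-482*(-1/2203) - 889)*(-2925) = (482/2203 - 889)*(-2925) = -1957985/2203*(-2925) = 5727106125/2203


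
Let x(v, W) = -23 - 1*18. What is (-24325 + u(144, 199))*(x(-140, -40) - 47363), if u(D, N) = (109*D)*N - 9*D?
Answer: -146852045732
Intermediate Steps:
u(D, N) = -9*D + 109*D*N (u(D, N) = 109*D*N - 9*D = -9*D + 109*D*N)
x(v, W) = -41 (x(v, W) = -23 - 18 = -41)
(-24325 + u(144, 199))*(x(-140, -40) - 47363) = (-24325 + 144*(-9 + 109*199))*(-41 - 47363) = (-24325 + 144*(-9 + 21691))*(-47404) = (-24325 + 144*21682)*(-47404) = (-24325 + 3122208)*(-47404) = 3097883*(-47404) = -146852045732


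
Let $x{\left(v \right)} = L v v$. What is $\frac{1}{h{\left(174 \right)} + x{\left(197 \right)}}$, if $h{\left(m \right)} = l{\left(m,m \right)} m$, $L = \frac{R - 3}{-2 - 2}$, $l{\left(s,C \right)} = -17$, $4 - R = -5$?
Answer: $- \frac{2}{122343} \approx -1.6347 \cdot 10^{-5}$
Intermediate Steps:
$R = 9$ ($R = 4 - -5 = 4 + 5 = 9$)
$L = - \frac{3}{2}$ ($L = \frac{9 - 3}{-2 - 2} = \frac{6}{-4} = 6 \left(- \frac{1}{4}\right) = - \frac{3}{2} \approx -1.5$)
$x{\left(v \right)} = - \frac{3 v^{2}}{2}$ ($x{\left(v \right)} = - \frac{3 v}{2} v = - \frac{3 v^{2}}{2}$)
$h{\left(m \right)} = - 17 m$
$\frac{1}{h{\left(174 \right)} + x{\left(197 \right)}} = \frac{1}{\left(-17\right) 174 - \frac{3 \cdot 197^{2}}{2}} = \frac{1}{-2958 - \frac{116427}{2}} = \frac{1}{- \frac{122343}{2}} = - \frac{2}{122343}$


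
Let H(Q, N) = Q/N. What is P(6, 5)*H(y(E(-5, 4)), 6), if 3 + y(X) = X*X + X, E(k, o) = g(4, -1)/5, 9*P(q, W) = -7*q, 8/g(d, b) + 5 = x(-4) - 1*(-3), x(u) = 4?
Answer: 91/75 ≈ 1.2133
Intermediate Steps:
g(d, b) = 4 (g(d, b) = 8/(-5 + (4 - 1*(-3))) = 8/(-5 + (4 + 3)) = 8/(-5 + 7) = 8/2 = 8*(½) = 4)
P(q, W) = -7*q/9 (P(q, W) = (-7*q)/9 = -7*q/9)
E(k, o) = ⅘ (E(k, o) = 4/5 = 4*(⅕) = ⅘)
y(X) = -3 + X + X² (y(X) = -3 + (X*X + X) = -3 + (X² + X) = -3 + (X + X²) = -3 + X + X²)
P(6, 5)*H(y(E(-5, 4)), 6) = (-7/9*6)*((-3 + ⅘ + (⅘)²)/6) = -14*(-3 + ⅘ + 16/25)/(3*6) = -(-182)/(25*6) = -14/3*(-13/50) = 91/75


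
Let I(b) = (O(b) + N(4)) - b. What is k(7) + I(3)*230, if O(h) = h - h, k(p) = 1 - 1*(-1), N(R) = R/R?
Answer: -458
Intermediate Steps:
N(R) = 1
k(p) = 2 (k(p) = 1 + 1 = 2)
O(h) = 0
I(b) = 1 - b (I(b) = (0 + 1) - b = 1 - b)
k(7) + I(3)*230 = 2 + (1 - 1*3)*230 = 2 + (1 - 3)*230 = 2 - 2*230 = 2 - 460 = -458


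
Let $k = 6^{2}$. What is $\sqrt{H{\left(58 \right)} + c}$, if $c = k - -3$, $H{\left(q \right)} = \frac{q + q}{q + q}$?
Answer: $2 \sqrt{10} \approx 6.3246$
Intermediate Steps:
$k = 36$
$H{\left(q \right)} = 1$ ($H{\left(q \right)} = \frac{2 q}{2 q} = 2 q \frac{1}{2 q} = 1$)
$c = 39$ ($c = 36 - -3 = 36 + 3 = 39$)
$\sqrt{H{\left(58 \right)} + c} = \sqrt{1 + 39} = \sqrt{40} = 2 \sqrt{10}$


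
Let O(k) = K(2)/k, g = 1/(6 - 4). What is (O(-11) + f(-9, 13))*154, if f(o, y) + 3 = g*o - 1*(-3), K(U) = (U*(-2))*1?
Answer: -637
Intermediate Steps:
K(U) = -2*U (K(U) = -2*U*1 = -2*U)
g = ½ (g = 1/2 = ½ ≈ 0.50000)
f(o, y) = o/2 (f(o, y) = -3 + (o/2 - 1*(-3)) = -3 + (o/2 + 3) = -3 + (3 + o/2) = o/2)
O(k) = -4/k (O(k) = (-2*2)/k = -4/k)
(O(-11) + f(-9, 13))*154 = (-4/(-11) + (½)*(-9))*154 = (-4*(-1/11) - 9/2)*154 = (4/11 - 9/2)*154 = -91/22*154 = -637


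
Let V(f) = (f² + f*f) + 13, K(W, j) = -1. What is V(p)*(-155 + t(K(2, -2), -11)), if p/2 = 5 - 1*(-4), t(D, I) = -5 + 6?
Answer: -101794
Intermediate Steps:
t(D, I) = 1
p = 18 (p = 2*(5 - 1*(-4)) = 2*(5 + 4) = 2*9 = 18)
V(f) = 13 + 2*f² (V(f) = (f² + f²) + 13 = 2*f² + 13 = 13 + 2*f²)
V(p)*(-155 + t(K(2, -2), -11)) = (13 + 2*18²)*(-155 + 1) = (13 + 2*324)*(-154) = (13 + 648)*(-154) = 661*(-154) = -101794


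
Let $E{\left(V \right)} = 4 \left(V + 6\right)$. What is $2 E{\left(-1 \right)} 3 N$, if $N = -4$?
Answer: $-480$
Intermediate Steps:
$E{\left(V \right)} = 24 + 4 V$ ($E{\left(V \right)} = 4 \left(6 + V\right) = 24 + 4 V$)
$2 E{\left(-1 \right)} 3 N = 2 \left(24 + 4 \left(-1\right)\right) 3 \left(-4\right) = 2 \left(24 - 4\right) 3 \left(-4\right) = 2 \cdot 20 \cdot 3 \left(-4\right) = 2 \cdot 60 \left(-4\right) = 120 \left(-4\right) = -480$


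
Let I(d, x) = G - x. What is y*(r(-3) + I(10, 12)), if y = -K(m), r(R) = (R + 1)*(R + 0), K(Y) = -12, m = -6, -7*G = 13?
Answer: -660/7 ≈ -94.286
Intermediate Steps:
G = -13/7 (G = -1/7*13 = -13/7 ≈ -1.8571)
r(R) = R*(1 + R) (r(R) = (1 + R)*R = R*(1 + R))
I(d, x) = -13/7 - x
y = 12 (y = -1*(-12) = 12)
y*(r(-3) + I(10, 12)) = 12*(-3*(1 - 3) + (-13/7 - 1*12)) = 12*(-3*(-2) + (-13/7 - 12)) = 12*(6 - 97/7) = 12*(-55/7) = -660/7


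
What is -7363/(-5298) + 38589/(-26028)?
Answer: -711131/7660908 ≈ -0.092826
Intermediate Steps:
-7363/(-5298) + 38589/(-26028) = -7363*(-1/5298) + 38589*(-1/26028) = 7363/5298 - 12863/8676 = -711131/7660908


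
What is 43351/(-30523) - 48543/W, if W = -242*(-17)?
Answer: -150911273/11415602 ≈ -13.220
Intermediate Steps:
W = 4114
43351/(-30523) - 48543/W = 43351/(-30523) - 48543/4114 = 43351*(-1/30523) - 48543*1/4114 = -43351/30523 - 4413/374 = -150911273/11415602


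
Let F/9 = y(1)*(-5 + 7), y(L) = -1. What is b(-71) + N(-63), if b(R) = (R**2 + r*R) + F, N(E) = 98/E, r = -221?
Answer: 186412/9 ≈ 20712.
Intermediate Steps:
F = -18 (F = 9*(-(-5 + 7)) = 9*(-1*2) = 9*(-2) = -18)
b(R) = -18 + R**2 - 221*R (b(R) = (R**2 - 221*R) - 18 = -18 + R**2 - 221*R)
b(-71) + N(-63) = (-18 + (-71)**2 - 221*(-71)) + 98/(-63) = (-18 + 5041 + 15691) + 98*(-1/63) = 20714 - 14/9 = 186412/9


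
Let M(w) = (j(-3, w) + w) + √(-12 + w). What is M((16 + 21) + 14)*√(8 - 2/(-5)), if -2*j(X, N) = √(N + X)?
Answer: √210*(51 + √39 - 2*√3)/5 ≈ 155.87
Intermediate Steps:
j(X, N) = -√(N + X)/2
M(w) = w + √(-12 + w) - √(-3 + w)/2 (M(w) = (-√(w - 3)/2 + w) + √(-12 + w) = (-√(-3 + w)/2 + w) + √(-12 + w) = (w - √(-3 + w)/2) + √(-12 + w) = w + √(-12 + w) - √(-3 + w)/2)
M((16 + 21) + 14)*√(8 - 2/(-5)) = (((16 + 21) + 14) + √(-12 + ((16 + 21) + 14)) - √(-3 + ((16 + 21) + 14))/2)*√(8 - 2/(-5)) = ((37 + 14) + √(-12 + (37 + 14)) - √(-3 + (37 + 14))/2)*√(8 - 2*(-⅕)) = (51 + √(-12 + 51) - √(-3 + 51)/2)*√(8 + ⅖) = (51 + √39 - 2*√3)*√(42/5) = (51 + √39 - 2*√3)*(√210/5) = √210*(51 + √39 - 2*√3)/5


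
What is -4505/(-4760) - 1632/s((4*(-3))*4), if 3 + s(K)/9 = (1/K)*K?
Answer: 15391/168 ≈ 91.613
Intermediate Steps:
s(K) = -18 (s(K) = -27 + 9*((1/K)*K) = -27 + 9*(K/K) = -27 + 9*1 = -27 + 9 = -18)
-4505/(-4760) - 1632/s((4*(-3))*4) = -4505/(-4760) - 1632/(-18) = -4505*(-1/4760) - 1632*(-1/18) = 53/56 + 272/3 = 15391/168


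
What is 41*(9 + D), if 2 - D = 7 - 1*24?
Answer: 1148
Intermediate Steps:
D = 19 (D = 2 - (7 - 1*24) = 2 - (7 - 24) = 2 - 1*(-17) = 2 + 17 = 19)
41*(9 + D) = 41*(9 + 19) = 41*28 = 1148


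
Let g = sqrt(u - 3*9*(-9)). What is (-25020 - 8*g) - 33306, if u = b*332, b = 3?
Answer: -58326 - 8*sqrt(1239) ≈ -58608.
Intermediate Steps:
u = 996 (u = 3*332 = 996)
g = sqrt(1239) (g = sqrt(996 - 3*9*(-9)) = sqrt(996 - 27*(-9)) = sqrt(996 + 243) = sqrt(1239) ≈ 35.199)
(-25020 - 8*g) - 33306 = (-25020 - 8*sqrt(1239)) - 33306 = -58326 - 8*sqrt(1239)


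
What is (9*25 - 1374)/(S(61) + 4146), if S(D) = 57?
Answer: -383/1401 ≈ -0.27338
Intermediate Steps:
(9*25 - 1374)/(S(61) + 4146) = (9*25 - 1374)/(57 + 4146) = (225 - 1374)/4203 = -1149*1/4203 = -383/1401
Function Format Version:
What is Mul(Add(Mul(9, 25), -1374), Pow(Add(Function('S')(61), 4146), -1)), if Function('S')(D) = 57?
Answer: Rational(-383, 1401) ≈ -0.27338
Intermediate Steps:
Mul(Add(Mul(9, 25), -1374), Pow(Add(Function('S')(61), 4146), -1)) = Mul(Add(Mul(9, 25), -1374), Pow(Add(57, 4146), -1)) = Mul(Add(225, -1374), Pow(4203, -1)) = Mul(-1149, Rational(1, 4203)) = Rational(-383, 1401)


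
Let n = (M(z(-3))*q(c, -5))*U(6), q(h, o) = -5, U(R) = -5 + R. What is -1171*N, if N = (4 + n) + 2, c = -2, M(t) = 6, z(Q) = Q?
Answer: 28104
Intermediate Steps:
n = -30 (n = (6*(-5))*(-5 + 6) = -30*1 = -30)
N = -24 (N = (4 - 30) + 2 = -26 + 2 = -24)
-1171*N = -1171*(-24) = 28104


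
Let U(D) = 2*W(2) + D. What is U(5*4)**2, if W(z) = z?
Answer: 576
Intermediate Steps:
U(D) = 4 + D (U(D) = 2*2 + D = 4 + D)
U(5*4)**2 = (4 + 5*4)**2 = (4 + 20)**2 = 24**2 = 576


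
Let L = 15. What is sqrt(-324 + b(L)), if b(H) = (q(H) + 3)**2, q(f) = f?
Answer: 0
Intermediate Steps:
b(H) = (3 + H)**2 (b(H) = (H + 3)**2 = (3 + H)**2)
sqrt(-324 + b(L)) = sqrt(-324 + (3 + 15)**2) = sqrt(-324 + 18**2) = sqrt(-324 + 324) = sqrt(0) = 0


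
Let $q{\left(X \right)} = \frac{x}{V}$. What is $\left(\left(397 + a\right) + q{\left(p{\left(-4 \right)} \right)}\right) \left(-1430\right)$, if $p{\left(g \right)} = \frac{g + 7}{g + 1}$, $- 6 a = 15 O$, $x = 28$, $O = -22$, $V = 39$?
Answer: $- \frac{1942160}{3} \approx -6.4739 \cdot 10^{5}$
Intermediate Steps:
$a = 55$ ($a = - \frac{15 \left(-22\right)}{6} = \left(- \frac{1}{6}\right) \left(-330\right) = 55$)
$p{\left(g \right)} = \frac{7 + g}{1 + g}$
$q{\left(X \right)} = \frac{28}{39}$
$\left(\left(397 + a\right) + q{\left(p{\left(-4 \right)} \right)}\right) \left(-1430\right) = \left(\left(397 + 55\right) + \frac{28}{39}\right) \left(-1430\right) = \left(452 + \frac{28}{39}\right) \left(-1430\right) = \frac{17656}{39} \left(-1430\right) = - \frac{1942160}{3}$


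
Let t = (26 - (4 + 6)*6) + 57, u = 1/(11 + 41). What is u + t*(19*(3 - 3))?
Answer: 1/52 ≈ 0.019231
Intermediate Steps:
u = 1/52 ≈ 0.019231
t = 23 (t = (26 - 10*6) + 57 = (26 - 1*60) + 57 = (26 - 60) + 57 = -34 + 57 = 23)
u + t*(19*(3 - 3)) = 1/52 + 23*(19*(3 - 3)) = 1/52 + 23*(19*0) = 1/52 + 23*0 = 1/52 + 0 = 1/52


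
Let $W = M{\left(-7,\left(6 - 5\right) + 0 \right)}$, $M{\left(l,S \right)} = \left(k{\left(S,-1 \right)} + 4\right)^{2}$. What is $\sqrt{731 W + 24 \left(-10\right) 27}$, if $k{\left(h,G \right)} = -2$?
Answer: $2 i \sqrt{889} \approx 59.632 i$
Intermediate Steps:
$M{\left(l,S \right)} = 4$ ($M{\left(l,S \right)} = \left(-2 + 4\right)^{2} = 2^{2} = 4$)
$W = 4$
$\sqrt{731 W + 24 \left(-10\right) 27} = \sqrt{731 \cdot 4 + 24 \left(-10\right) 27} = \sqrt{2924 - 6480} = \sqrt{-3556} = 2 i \sqrt{889}$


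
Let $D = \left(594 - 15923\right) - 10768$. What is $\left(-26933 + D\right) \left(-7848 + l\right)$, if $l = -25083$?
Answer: $1746330930$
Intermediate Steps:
$D = -26097$ ($D = -15329 - 10768 = -26097$)
$\left(-26933 + D\right) \left(-7848 + l\right) = \left(-26933 - 26097\right) \left(-7848 - 25083\right) = \left(-53030\right) \left(-32931\right) = 1746330930$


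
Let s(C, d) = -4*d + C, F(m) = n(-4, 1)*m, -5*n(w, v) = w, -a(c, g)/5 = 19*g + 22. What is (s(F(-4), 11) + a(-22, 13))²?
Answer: 48455521/25 ≈ 1.9382e+6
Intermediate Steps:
a(c, g) = -110 - 95*g (a(c, g) = -5*(19*g + 22) = -5*(22 + 19*g) = -110 - 95*g)
n(w, v) = -w/5
F(m) = 4*m/5 (F(m) = (-⅕*(-4))*m = 4*m/5)
s(C, d) = C - 4*d
(s(F(-4), 11) + a(-22, 13))² = (((⅘)*(-4) - 4*11) + (-110 - 95*13))² = ((-16/5 - 44) + (-110 - 1235))² = (-236/5 - 1345)² = (-6961/5)² = 48455521/25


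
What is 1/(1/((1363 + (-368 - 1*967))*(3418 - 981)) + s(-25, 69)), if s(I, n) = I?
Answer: -68236/1705899 ≈ -0.040000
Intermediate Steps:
1/(1/((1363 + (-368 - 1*967))*(3418 - 981)) + s(-25, 69)) = 1/(1/((1363 + (-368 - 1*967))*(3418 - 981)) - 25) = 1/(1/((1363 + (-368 - 967))*2437) - 25) = 1/(1/((1363 - 1335)*2437) - 25) = 1/(1/(28*2437) - 25) = 1/(1/68236 - 25) = 1/(-1705899/68236) = -68236/1705899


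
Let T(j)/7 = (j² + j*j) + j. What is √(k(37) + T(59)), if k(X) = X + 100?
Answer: 222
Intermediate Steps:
T(j) = 7*j + 14*j² (T(j) = 7*((j² + j*j) + j) = 7*((j² + j²) + j) = 7*(2*j² + j) = 7*(j + 2*j²) = 7*j + 14*j²)
k(X) = 100 + X
√(k(37) + T(59)) = √((100 + 37) + 7*59*(1 + 2*59)) = √(137 + 7*59*(1 + 118)) = √(137 + 7*59*119) = √(137 + 49147) = √49284 = 222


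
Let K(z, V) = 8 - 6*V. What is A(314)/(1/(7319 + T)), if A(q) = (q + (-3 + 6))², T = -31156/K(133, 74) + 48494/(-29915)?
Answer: 2421085652719906/3260735 ≈ 7.4250e+8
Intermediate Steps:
T = 227722089/3260735 (T = -31156/(8 - 6*74) + 48494/(-29915) = -31156/(8 - 444) + 48494*(-1/29915) = -31156/(-436) - 48494/29915 = -31156*(-1/436) - 48494/29915 = 7789/109 - 48494/29915 = 227722089/3260735 ≈ 69.838)
A(q) = (3 + q)² (A(q) = (q + 3)² = (3 + q)²)
A(314)/(1/(7319 + T)) = (3 + 314)²/(1/(7319 + 227722089/3260735)) = 317²/(1/(24093041554/3260735)) = 100489/(3260735/24093041554) = 100489*(24093041554/3260735) = 2421085652719906/3260735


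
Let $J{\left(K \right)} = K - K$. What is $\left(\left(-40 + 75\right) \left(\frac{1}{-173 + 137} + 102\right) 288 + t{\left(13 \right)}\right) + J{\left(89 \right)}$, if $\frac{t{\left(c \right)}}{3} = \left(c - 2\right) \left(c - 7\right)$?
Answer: $1028078$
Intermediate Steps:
$J{\left(K \right)} = 0$
$t{\left(c \right)} = 3 \left(-7 + c\right) \left(-2 + c\right)$ ($t{\left(c \right)} = 3 \left(c - 2\right) \left(c - 7\right) = 3 \left(-2 + c\right) \left(-7 + c\right) = 3 \left(-7 + c\right) \left(-2 + c\right)$)
$\left(\left(-40 + 75\right) \left(\frac{1}{-173 + 137} + 102\right) 288 + t{\left(13 \right)}\right) + J{\left(89 \right)} = \left(\left(-40 + 75\right) \left(\frac{1}{-173 + 137} + 102\right) 288 + \left(42 - 351 + 3 \cdot 13^{2}\right)\right) + 0 = \left(35 \left(\frac{1}{-36} + 102\right) 288 + \left(42 - 351 + 3 \cdot 169\right)\right) + 0 = \left(35 \left(- \frac{1}{36} + 102\right) 288 + \left(42 - 351 + 507\right)\right) + 0 = \left(35 \cdot \frac{3671}{36} \cdot 288 + 198\right) + 0 = \left(\frac{128485}{36} \cdot 288 + 198\right) + 0 = \left(1027880 + 198\right) + 0 = 1028078 + 0 = 1028078$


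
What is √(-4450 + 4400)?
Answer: 5*I*√2 ≈ 7.0711*I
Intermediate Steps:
√(-4450 + 4400) = √(-50) = 5*I*√2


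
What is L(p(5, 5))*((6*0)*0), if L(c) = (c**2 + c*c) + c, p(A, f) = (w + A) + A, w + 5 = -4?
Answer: 0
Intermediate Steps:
w = -9 (w = -5 - 4 = -9)
p(A, f) = -9 + 2*A (p(A, f) = (-9 + A) + A = -9 + 2*A)
L(c) = c + 2*c**2 (L(c) = (c**2 + c**2) + c = 2*c**2 + c = c + 2*c**2)
L(p(5, 5))*((6*0)*0) = ((-9 + 2*5)*(1 + 2*(-9 + 2*5)))*((6*0)*0) = ((-9 + 10)*(1 + 2*(-9 + 10)))*(0*0) = (1*(1 + 2*1))*0 = (1*(1 + 2))*0 = (1*3)*0 = 3*0 = 0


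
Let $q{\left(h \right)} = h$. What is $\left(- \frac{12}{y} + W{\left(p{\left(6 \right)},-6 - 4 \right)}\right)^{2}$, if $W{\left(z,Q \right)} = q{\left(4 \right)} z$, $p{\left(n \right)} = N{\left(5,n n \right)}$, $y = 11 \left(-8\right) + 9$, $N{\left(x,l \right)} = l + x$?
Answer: $\frac{168169024}{6241} \approx 26946.0$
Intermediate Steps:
$y = -79$ ($y = -88 + 9 = -79$)
$p{\left(n \right)} = 5 + n^{2}$ ($p{\left(n \right)} = n n + 5 = n^{2} + 5 = 5 + n^{2}$)
$W{\left(z,Q \right)} = 4 z$
$\left(- \frac{12}{y} + W{\left(p{\left(6 \right)},-6 - 4 \right)}\right)^{2} = \left(- \frac{12}{-79} + 4 \left(5 + 6^{2}\right)\right)^{2} = \left(\left(-12\right) \left(- \frac{1}{79}\right) + 4 \left(5 + 36\right)\right)^{2} = \left(\frac{12}{79} + 4 \cdot 41\right)^{2} = \left(\frac{12}{79} + 164\right)^{2} = \left(\frac{12968}{79}\right)^{2} = \frac{168169024}{6241}$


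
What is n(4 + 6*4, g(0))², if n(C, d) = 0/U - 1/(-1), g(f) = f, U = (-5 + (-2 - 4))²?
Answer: 1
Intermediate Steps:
U = 121 (U = (-5 - 6)² = (-11)² = 121)
n(C, d) = 1 (n(C, d) = 0/121 - 1/(-1) = 0*(1/121) - 1*(-1) = 0 + 1 = 1)
n(4 + 6*4, g(0))² = 1² = 1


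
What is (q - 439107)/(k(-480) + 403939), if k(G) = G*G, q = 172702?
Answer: -266405/634339 ≈ -0.41997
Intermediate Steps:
k(G) = G**2
(q - 439107)/(k(-480) + 403939) = (172702 - 439107)/((-480)**2 + 403939) = -266405/(230400 + 403939) = -266405/634339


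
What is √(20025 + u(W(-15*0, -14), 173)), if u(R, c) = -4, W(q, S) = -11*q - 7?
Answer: √20021 ≈ 141.50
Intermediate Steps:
W(q, S) = -7 - 11*q
√(20025 + u(W(-15*0, -14), 173)) = √(20025 - 4) = √20021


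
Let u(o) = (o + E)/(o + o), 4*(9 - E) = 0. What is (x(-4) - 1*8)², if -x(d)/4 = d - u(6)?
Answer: 169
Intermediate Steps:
E = 9 (E = 9 - ¼*0 = 9 + 0 = 9)
u(o) = (9 + o)/(2*o) (u(o) = (o + 9)/(o + o) = (9 + o)/((2*o)) = (9 + o)*(1/(2*o)) = (9 + o)/(2*o))
x(d) = 5 - 4*d (x(d) = -4*(d - (9 + 6)/(2*6)) = -4*(d - 15/(2*6)) = -4*(d - 1*5/4) = -4*(d - 5/4) = -4*(-5/4 + d) = 5 - 4*d)
(x(-4) - 1*8)² = ((5 - 4*(-4)) - 1*8)² = ((5 + 16) - 8)² = (21 - 8)² = 13² = 169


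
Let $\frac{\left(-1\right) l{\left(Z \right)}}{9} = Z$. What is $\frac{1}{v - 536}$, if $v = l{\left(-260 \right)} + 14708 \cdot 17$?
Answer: $\frac{1}{251840} \approx 3.9708 \cdot 10^{-6}$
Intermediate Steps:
$l{\left(Z \right)} = - 9 Z$
$v = 252376$ ($v = \left(-9\right) \left(-260\right) + 14708 \cdot 17 = 2340 + 250036 = 252376$)
$\frac{1}{v - 536} = \frac{1}{252376 - 536} = \frac{1}{251840}$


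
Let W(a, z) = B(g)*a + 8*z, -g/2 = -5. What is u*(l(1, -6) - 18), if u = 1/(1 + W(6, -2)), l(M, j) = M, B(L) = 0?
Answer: 17/15 ≈ 1.1333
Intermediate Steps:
g = 10 (g = -2*(-5) = 10)
W(a, z) = 8*z (W(a, z) = 0*a + 8*z = 0 + 8*z = 8*z)
u = -1/15 (u = 1/(1 + 8*(-2)) = 1/(1 - 16) = 1/(-15) = -1/15 ≈ -0.066667)
u*(l(1, -6) - 18) = -(1 - 18)/15 = -1/15*(-17) = 17/15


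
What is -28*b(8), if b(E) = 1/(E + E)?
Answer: -7/4 ≈ -1.7500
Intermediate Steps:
b(E) = 1/(2*E)
-28*b(8) = -14/8 = -28*1/16 = -7/4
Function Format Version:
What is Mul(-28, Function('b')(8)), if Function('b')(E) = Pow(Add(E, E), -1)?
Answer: Rational(-7, 4) ≈ -1.7500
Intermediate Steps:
Function('b')(E) = Mul(Rational(1, 2), Pow(E, -1)) (Function('b')(E) = Pow(Mul(2, E), -1) = Mul(Rational(1, 2), Pow(E, -1)))
Mul(-28, Function('b')(8)) = Mul(-28, Mul(Rational(1, 2), Pow(8, -1))) = Mul(-28, Mul(Rational(1, 2), Rational(1, 8))) = Mul(-28, Rational(1, 16)) = Rational(-7, 4)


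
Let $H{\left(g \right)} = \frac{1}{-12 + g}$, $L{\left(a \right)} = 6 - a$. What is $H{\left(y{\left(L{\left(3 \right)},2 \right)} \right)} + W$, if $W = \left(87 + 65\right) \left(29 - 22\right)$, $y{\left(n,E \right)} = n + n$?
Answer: $\frac{6383}{6} \approx 1063.8$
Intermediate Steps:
$y{\left(n,E \right)} = 2 n$
$W = 1064$ ($W = 152 \cdot 7 = 1064$)
$H{\left(y{\left(L{\left(3 \right)},2 \right)} \right)} + W = \frac{1}{-12 + 2 \left(6 - 3\right)} + 1064 = \frac{1}{-12 + 2 \cdot 3} + 1064 = \frac{1}{-12 + 6} + 1064 = \frac{1}{-6} + 1064 = - \frac{1}{6} + 1064 = \frac{6383}{6}$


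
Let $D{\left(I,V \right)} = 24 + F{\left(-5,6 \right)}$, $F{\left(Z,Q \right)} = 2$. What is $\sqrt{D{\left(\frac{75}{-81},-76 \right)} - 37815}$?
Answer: $i \sqrt{37789} \approx 194.39 i$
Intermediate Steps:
$D{\left(I,V \right)} = 26$ ($D{\left(I,V \right)} = 24 + 2 = 26$)
$\sqrt{D{\left(\frac{75}{-81},-76 \right)} - 37815} = \sqrt{26 - 37815} = \sqrt{-37789} = i \sqrt{37789}$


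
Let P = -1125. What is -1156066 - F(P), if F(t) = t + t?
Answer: -1153816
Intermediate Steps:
F(t) = 2*t
-1156066 - F(P) = -1156066 - 2*(-1125) = -1156066 - 1*(-2250) = -1156066 + 2250 = -1153816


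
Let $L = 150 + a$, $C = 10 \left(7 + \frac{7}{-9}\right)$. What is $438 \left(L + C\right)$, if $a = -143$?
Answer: $\frac{90958}{3} \approx 30319.0$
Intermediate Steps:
$C = \frac{560}{9}$ ($C = 10 \left(7 + 7 \left(- \frac{1}{9}\right)\right) = 10 \left(7 - \frac{7}{9}\right) = 10 \cdot \frac{56}{9} = \frac{560}{9} \approx 62.222$)
$L = 7$ ($L = 150 - 143 = 7$)
$438 \left(L + C\right) = 438 \left(7 + \frac{560}{9}\right) = 438 \cdot \frac{623}{9} = \frac{90958}{3}$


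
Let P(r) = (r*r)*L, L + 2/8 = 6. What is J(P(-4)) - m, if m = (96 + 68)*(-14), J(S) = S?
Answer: 2388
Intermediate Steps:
L = 23/4 (L = -¼ + 6 = 23/4 ≈ 5.7500)
P(r) = 23*r²/4 (P(r) = (r*r)*(23/4) = r²*(23/4) = 23*r²/4)
m = -2296 (m = 164*(-14) = -2296)
J(P(-4)) - m = (23/4)*(-4)² - 1*(-2296) = (23/4)*16 + 2296 = 92 + 2296 = 2388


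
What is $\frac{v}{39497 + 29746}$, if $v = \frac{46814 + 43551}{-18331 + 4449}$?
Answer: $- \frac{8215}{87384666} \approx -9.401 \cdot 10^{-5}$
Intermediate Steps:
$v = - \frac{8215}{1262}$ ($v = \frac{90365}{-13882} = 90365 \left(- \frac{1}{13882}\right) = - \frac{8215}{1262} \approx -6.5095$)
$\frac{v}{39497 + 29746} = - \frac{8215}{1262 \left(39497 + 29746\right)} = - \frac{8215}{1262 \cdot 69243} = \left(- \frac{8215}{1262}\right) \frac{1}{69243} = - \frac{8215}{87384666}$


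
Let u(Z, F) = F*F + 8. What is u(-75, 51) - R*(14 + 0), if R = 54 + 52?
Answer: 1125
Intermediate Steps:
R = 106
u(Z, F) = 8 + F² (u(Z, F) = F² + 8 = 8 + F²)
u(-75, 51) - R*(14 + 0) = (8 + 51²) - 106*(14 + 0) = (8 + 2601) - 106*14 = 2609 - 1*1484 = 2609 - 1484 = 1125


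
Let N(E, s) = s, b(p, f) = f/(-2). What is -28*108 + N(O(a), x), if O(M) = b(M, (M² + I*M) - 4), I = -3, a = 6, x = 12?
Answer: -3012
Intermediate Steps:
b(p, f) = -f/2 (b(p, f) = f*(-½) = -f/2)
O(M) = 2 - M²/2 + 3*M/2 (O(M) = -((M² - 3*M) - 4)/2 = -(-4 + M² - 3*M)/2 = 2 - M²/2 + 3*M/2)
-28*108 + N(O(a), x) = -28*108 + 12 = -3024 + 12 = -3012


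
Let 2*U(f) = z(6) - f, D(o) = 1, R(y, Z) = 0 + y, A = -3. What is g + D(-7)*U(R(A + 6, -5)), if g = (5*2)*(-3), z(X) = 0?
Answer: -63/2 ≈ -31.500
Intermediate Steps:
g = -30 (g = 10*(-3) = -30)
R(y, Z) = y
U(f) = -f/2 (U(f) = (0 - f)/2 = (-f)/2 = -f/2)
g + D(-7)*U(R(A + 6, -5)) = -30 + 1*(-(-3 + 6)/2) = -30 + 1*(-½*3) = -30 + 1*(-3/2) = -30 - 3/2 = -63/2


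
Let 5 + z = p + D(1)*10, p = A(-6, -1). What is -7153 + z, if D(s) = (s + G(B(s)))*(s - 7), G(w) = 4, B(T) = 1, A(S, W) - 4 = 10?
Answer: -7444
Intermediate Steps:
A(S, W) = 14 (A(S, W) = 4 + 10 = 14)
D(s) = (-7 + s)*(4 + s) (D(s) = (s + 4)*(s - 7) = (4 + s)*(-7 + s) = (-7 + s)*(4 + s))
p = 14
z = -291 (z = -5 + (14 + (-28 + 1**2 - 3*1)*10) = -5 + (14 + (-28 + 1 - 3)*10) = -5 + (14 - 30*10) = -5 + (14 - 300) = -5 - 286 = -291)
-7153 + z = -7153 - 291 = -7444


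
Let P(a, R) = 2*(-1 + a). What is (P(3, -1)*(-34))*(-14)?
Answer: 1904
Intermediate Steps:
P(a, R) = -2 + 2*a
(P(3, -1)*(-34))*(-14) = ((-2 + 2*3)*(-34))*(-14) = ((-2 + 6)*(-34))*(-14) = (4*(-34))*(-14) = -136*(-14) = 1904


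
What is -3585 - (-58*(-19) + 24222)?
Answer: -28909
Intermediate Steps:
-3585 - (-58*(-19) + 24222) = -3585 - (1102 + 24222) = -3585 - 1*25324 = -3585 - 25324 = -28909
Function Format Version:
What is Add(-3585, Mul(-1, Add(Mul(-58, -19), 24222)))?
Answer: -28909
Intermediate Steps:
Add(-3585, Mul(-1, Add(Mul(-58, -19), 24222))) = Add(-3585, Mul(-1, Add(1102, 24222))) = Add(-3585, Mul(-1, 25324)) = Add(-3585, -25324) = -28909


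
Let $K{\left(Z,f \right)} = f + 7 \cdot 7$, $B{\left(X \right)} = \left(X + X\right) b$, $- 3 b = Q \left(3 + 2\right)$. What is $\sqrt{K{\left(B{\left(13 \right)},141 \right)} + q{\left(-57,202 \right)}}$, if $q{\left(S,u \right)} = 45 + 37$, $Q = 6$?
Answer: $4 \sqrt{17} \approx 16.492$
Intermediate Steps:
$q{\left(S,u \right)} = 82$
$b = -10$ ($b = - \frac{6 \left(3 + 2\right)}{3} = - \frac{6 \cdot 5}{3} = \left(- \frac{1}{3}\right) 30 = -10$)
$B{\left(X \right)} = - 20 X$ ($B{\left(X \right)} = \left(X + X\right) \left(-10\right) = 2 X \left(-10\right) = - 20 X$)
$K{\left(Z,f \right)} = 49 + f$ ($K{\left(Z,f \right)} = f + 49 = 49 + f$)
$\sqrt{K{\left(B{\left(13 \right)},141 \right)} + q{\left(-57,202 \right)}} = \sqrt{\left(49 + 141\right) + 82} = \sqrt{190 + 82} = \sqrt{272} = 4 \sqrt{17}$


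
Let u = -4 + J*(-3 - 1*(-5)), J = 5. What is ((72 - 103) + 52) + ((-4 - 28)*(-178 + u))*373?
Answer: 2053013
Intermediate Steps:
u = 6 (u = -4 + 5*(-3 - 1*(-5)) = -4 + 5*(-3 + 5) = -4 + 5*2 = -4 + 10 = 6)
((72 - 103) + 52) + ((-4 - 28)*(-178 + u))*373 = ((72 - 103) + 52) + ((-4 - 28)*(-178 + 6))*373 = (-31 + 52) - 32*(-172)*373 = 21 + 5504*373 = 21 + 2052992 = 2053013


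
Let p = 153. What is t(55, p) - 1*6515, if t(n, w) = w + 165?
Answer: -6197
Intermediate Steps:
t(n, w) = 165 + w
t(55, p) - 1*6515 = (165 + 153) - 1*6515 = 318 - 6515 = -6197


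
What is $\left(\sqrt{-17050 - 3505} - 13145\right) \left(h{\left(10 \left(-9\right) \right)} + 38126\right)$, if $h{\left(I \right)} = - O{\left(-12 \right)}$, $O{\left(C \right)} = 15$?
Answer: $-500969095 + 38111 i \sqrt{20555} \approx -5.0097 \cdot 10^{8} + 5.464 \cdot 10^{6} i$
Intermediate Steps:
$h{\left(I \right)} = -15$ ($h{\left(I \right)} = \left(-1\right) 15 = -15$)
$\left(\sqrt{-17050 - 3505} - 13145\right) \left(h{\left(10 \left(-9\right) \right)} + 38126\right) = \left(\sqrt{-17050 - 3505} - 13145\right) \left(-15 + 38126\right) = \left(\sqrt{-20555} - 13145\right) 38111 = \left(i \sqrt{20555} - 13145\right) 38111 = \left(-13145 + i \sqrt{20555}\right) 38111 = -500969095 + 38111 i \sqrt{20555}$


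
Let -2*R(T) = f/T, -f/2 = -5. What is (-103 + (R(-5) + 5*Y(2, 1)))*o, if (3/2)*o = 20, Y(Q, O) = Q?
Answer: -3680/3 ≈ -1226.7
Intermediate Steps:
f = 10 (f = -2*(-5) = 10)
R(T) = -5/T
o = 40/3 (o = (⅔)*20 = 40/3 ≈ 13.333)
(-103 + (R(-5) + 5*Y(2, 1)))*o = (-103 + (-5/(-5) + 5*2))*(40/3) = (-103 + (-5*(-⅕) + 10))*(40/3) = (-103 + (1 + 10))*(40/3) = (-103 + 11)*(40/3) = -92*40/3 = -3680/3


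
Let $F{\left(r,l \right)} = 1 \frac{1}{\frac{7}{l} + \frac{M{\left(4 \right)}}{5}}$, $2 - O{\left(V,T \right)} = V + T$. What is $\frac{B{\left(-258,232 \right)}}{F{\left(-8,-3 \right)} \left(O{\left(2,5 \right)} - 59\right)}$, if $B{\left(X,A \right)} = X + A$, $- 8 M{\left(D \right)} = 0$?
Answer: $- \frac{91}{96} \approx -0.94792$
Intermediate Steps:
$M{\left(D \right)} = 0$ ($M{\left(D \right)} = \left(- \frac{1}{8}\right) 0 = 0$)
$O{\left(V,T \right)} = 2 - T - V$ ($O{\left(V,T \right)} = 2 - \left(V + T\right) = 2 - \left(T + V\right) = 2 - T - V$)
$B{\left(X,A \right)} = A + X$
$F{\left(r,l \right)} = \frac{l}{7}$ ($F{\left(r,l \right)} = 1 \frac{1}{\frac{7}{l} + \frac{0}{5}} = 1 \frac{1}{\frac{7}{l} + 0 \cdot \frac{1}{5}} = 1 \frac{1}{\frac{7}{l} + 0} = 1 \frac{1}{7 \frac{1}{l}} = 1 \frac{l}{7} = \frac{l}{7}$)
$\frac{B{\left(-258,232 \right)}}{F{\left(-8,-3 \right)} \left(O{\left(2,5 \right)} - 59\right)} = \frac{232 - 258}{\frac{1}{7} \left(-3\right) \left(\left(2 - 5 - 2\right) - 59\right)} = - \frac{26}{\left(- \frac{3}{7}\right) \left(\left(2 - 5 - 2\right) - 59\right)} = - \frac{26}{\left(- \frac{3}{7}\right) \left(-5 - 59\right)} = - \frac{26}{\left(- \frac{3}{7}\right) \left(-64\right)} = - \frac{26}{\frac{192}{7}} = \left(-26\right) \frac{7}{192} = - \frac{91}{96}$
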